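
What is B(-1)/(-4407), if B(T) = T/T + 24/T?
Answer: 23/4407 ≈ 0.0052190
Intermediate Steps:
B(T) = 1 + 24/T
B(-1)/(-4407) = ((24 - 1)/(-1))/(-4407) = -1*23*(-1/4407) = -23*(-1/4407) = 23/4407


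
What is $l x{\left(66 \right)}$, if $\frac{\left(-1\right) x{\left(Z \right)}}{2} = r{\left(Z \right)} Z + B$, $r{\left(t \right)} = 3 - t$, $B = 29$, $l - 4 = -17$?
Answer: $-107354$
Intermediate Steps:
$l = -13$ ($l = 4 - 17 = -13$)
$x{\left(Z \right)} = -58 - 2 Z \left(3 - Z\right)$ ($x{\left(Z \right)} = - 2 \left(\left(3 - Z\right) Z + 29\right) = - 2 \left(Z \left(3 - Z\right) + 29\right) = - 2 \left(29 + Z \left(3 - Z\right)\right) = -58 - 2 Z \left(3 - Z\right)$)
$l x{\left(66 \right)} = - 13 \left(-58 + 2 \cdot 66 \left(-3 + 66\right)\right) = - 13 \left(-58 + 2 \cdot 66 \cdot 63\right) = - 13 \left(-58 + 8316\right) = \left(-13\right) 8258 = -107354$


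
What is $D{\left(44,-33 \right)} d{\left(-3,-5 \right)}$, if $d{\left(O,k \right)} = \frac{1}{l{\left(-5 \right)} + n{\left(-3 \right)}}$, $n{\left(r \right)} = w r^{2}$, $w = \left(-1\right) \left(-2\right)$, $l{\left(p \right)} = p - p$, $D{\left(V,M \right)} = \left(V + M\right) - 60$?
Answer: $- \frac{49}{18} \approx -2.7222$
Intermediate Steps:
$D{\left(V,M \right)} = -60 + M + V$ ($D{\left(V,M \right)} = \left(M + V\right) - 60 = -60 + M + V$)
$l{\left(p \right)} = 0$
$w = 2$
$n{\left(r \right)} = 2 r^{2}$
$d{\left(O,k \right)} = \frac{1}{18}$ ($d{\left(O,k \right)} = \frac{1}{0 + 2 \left(-3\right)^{2}} = \frac{1}{0 + 2 \cdot 9} = \frac{1}{0 + 18} = \frac{1}{18}$)
$D{\left(44,-33 \right)} d{\left(-3,-5 \right)} = \left(-60 - 33 + 44\right) \frac{1}{18} = \left(-49\right) \frac{1}{18} = - \frac{49}{18}$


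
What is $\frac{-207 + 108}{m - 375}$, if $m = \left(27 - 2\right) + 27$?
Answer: $\frac{99}{323} \approx 0.3065$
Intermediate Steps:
$m = 52$ ($m = 25 + 27 = 52$)
$\frac{-207 + 108}{m - 375} = \frac{-207 + 108}{52 - 375} = - \frac{99}{-323} = \left(-99\right) \left(- \frac{1}{323}\right) = \frac{99}{323}$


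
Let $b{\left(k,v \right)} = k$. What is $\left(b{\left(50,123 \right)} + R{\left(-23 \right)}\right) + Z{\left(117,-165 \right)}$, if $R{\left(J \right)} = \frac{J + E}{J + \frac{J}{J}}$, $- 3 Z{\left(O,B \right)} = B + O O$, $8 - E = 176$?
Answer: $- \frac{97885}{22} \approx -4449.3$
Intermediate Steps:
$E = -168$ ($E = 8 - 176 = -168$)
$Z{\left(O,B \right)} = - \frac{B}{3} - \frac{O^{2}}{3}$ ($Z{\left(O,B \right)} = - \frac{B + O O}{3} = - \frac{B + O^{2}}{3} = - \frac{B}{3} - \frac{O^{2}}{3}$)
$R{\left(J \right)} = \frac{-168 + J}{1 + J}$ ($R{\left(J \right)} = \frac{J - 168}{J + \frac{J}{J}} = \frac{-168 + J}{J + 1} = \frac{-168 + J}{1 + J}$)
$\left(b{\left(50,123 \right)} + R{\left(-23 \right)}\right) + Z{\left(117,-165 \right)} = \left(50 + \frac{-168 - 23}{1 - 23}\right) - \left(-55 + \frac{117^{2}}{3}\right) = \left(50 + \frac{1}{-22} \left(-191\right)\right) + \left(55 - 4563\right) = \left(50 - - \frac{191}{22}\right) + \left(55 - 4563\right) = \left(50 + \frac{191}{22}\right) - 4508 = \frac{1291}{22} - 4508 = - \frac{97885}{22}$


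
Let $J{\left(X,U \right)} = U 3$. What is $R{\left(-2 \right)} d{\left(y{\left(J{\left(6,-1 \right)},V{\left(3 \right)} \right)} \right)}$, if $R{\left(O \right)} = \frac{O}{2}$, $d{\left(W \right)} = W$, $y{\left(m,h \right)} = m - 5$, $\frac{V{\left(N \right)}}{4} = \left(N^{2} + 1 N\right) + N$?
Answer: $8$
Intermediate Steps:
$V{\left(N \right)} = 4 N^{2} + 8 N$ ($V{\left(N \right)} = 4 \left(\left(N^{2} + 1 N\right) + N\right) = 4 \left(\left(N^{2} + N\right) + N\right) = 4 \left(\left(N + N^{2}\right) + N\right) = 4 \left(N^{2} + 2 N\right) = 4 N^{2} + 8 N$)
$J{\left(X,U \right)} = 3 U$
$y{\left(m,h \right)} = -5 + m$
$R{\left(O \right)} = \frac{O}{2}$ ($R{\left(O \right)} = O \frac{1}{2} = \frac{O}{2}$)
$R{\left(-2 \right)} d{\left(y{\left(J{\left(6,-1 \right)},V{\left(3 \right)} \right)} \right)} = \frac{1}{2} \left(-2\right) \left(-5 + 3 \left(-1\right)\right) = - (-5 - 3) = \left(-1\right) \left(-8\right) = 8$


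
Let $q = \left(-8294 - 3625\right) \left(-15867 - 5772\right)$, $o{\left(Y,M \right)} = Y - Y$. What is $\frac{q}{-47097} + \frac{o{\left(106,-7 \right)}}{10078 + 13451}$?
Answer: $- \frac{28657249}{5233} \approx -5476.3$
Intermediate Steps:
$o{\left(Y,M \right)} = 0$
$q = 257915241$ ($q = \left(-11919\right) \left(-21639\right) = 257915241$)
$\frac{q}{-47097} + \frac{o{\left(106,-7 \right)}}{10078 + 13451} = \frac{257915241}{-47097} + \frac{0}{10078 + 13451} = 257915241 \left(- \frac{1}{47097}\right) + \frac{0}{23529} = - \frac{28657249}{5233} + 0 \cdot \frac{1}{23529} = - \frac{28657249}{5233} + 0 = - \frac{28657249}{5233}$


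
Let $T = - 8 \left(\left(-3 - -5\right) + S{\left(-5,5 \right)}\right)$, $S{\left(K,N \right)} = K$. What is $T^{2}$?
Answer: $576$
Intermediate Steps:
$T = 24$ ($T = - 8 \left(\left(-3 - -5\right) - 5\right) = - 8 \left(\left(-3 + 5\right) - 5\right) = - 8 \left(2 - 5\right) = \left(-8\right) \left(-3\right) = 24$)
$T^{2} = 24^{2} = 576$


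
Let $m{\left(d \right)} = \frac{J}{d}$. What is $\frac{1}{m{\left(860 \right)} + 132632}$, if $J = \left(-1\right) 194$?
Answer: $\frac{430}{57031663} \approx 7.5397 \cdot 10^{-6}$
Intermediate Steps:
$J = -194$
$m{\left(d \right)} = - \frac{194}{d}$
$\frac{1}{m{\left(860 \right)} + 132632} = \frac{1}{- \frac{194}{860} + 132632} = \frac{1}{\left(-194\right) \frac{1}{860} + 132632} = \frac{1}{- \frac{97}{430} + 132632} = \frac{1}{\frac{57031663}{430}} = \frac{430}{57031663}$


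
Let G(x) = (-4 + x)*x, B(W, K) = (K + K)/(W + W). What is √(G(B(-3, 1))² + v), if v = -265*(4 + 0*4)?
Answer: I*√85691/9 ≈ 32.526*I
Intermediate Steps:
B(W, K) = K/W (B(W, K) = (2*K)/((2*W)) = (2*K)*(1/(2*W)) = K/W)
v = -1060 (v = -265*(4 + 0) = -265*4 = -1060)
G(x) = x*(-4 + x)
√(G(B(-3, 1))² + v) = √(((1/(-3))*(-4 + 1/(-3)))² - 1060) = √(((1*(-⅓))*(-4 + 1*(-⅓)))² - 1060) = √((-(-4 - ⅓)/3)² - 1060) = √((-⅓*(-13/3))² - 1060) = √((13/9)² - 1060) = √(169/81 - 1060) = √(-85691/81) = I*√85691/9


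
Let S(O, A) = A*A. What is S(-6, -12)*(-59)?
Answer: -8496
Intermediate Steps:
S(O, A) = A²
S(-6, -12)*(-59) = (-12)²*(-59) = 144*(-59) = -8496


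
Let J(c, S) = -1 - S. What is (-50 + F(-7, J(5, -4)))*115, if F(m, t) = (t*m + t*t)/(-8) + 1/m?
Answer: -78315/14 ≈ -5593.9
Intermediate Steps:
F(m, t) = 1/m - t²/8 - m*t/8 (F(m, t) = (m*t + t²)*(-⅛) + 1/m = (t² + m*t)*(-⅛) + 1/m = (-t²/8 - m*t/8) + 1/m = 1/m - t²/8 - m*t/8)
(-50 + F(-7, J(5, -4)))*115 = (-50 + (⅛)*(8 - 1*(-7)*(-1 - 1*(-4))*(-7 + (-1 - 1*(-4))))/(-7))*115 = (-50 + (⅛)*(-⅐)*(8 - 1*(-7)*(-1 + 4)*(-7 + (-1 + 4))))*115 = (-50 + (⅛)*(-⅐)*(8 - 1*(-7)*3*(-7 + 3)))*115 = (-50 + (⅛)*(-⅐)*(8 - 1*(-7)*3*(-4)))*115 = (-50 + (⅛)*(-⅐)*(8 - 84))*115 = (-50 + (⅛)*(-⅐)*(-76))*115 = (-50 + 19/14)*115 = -681/14*115 = -78315/14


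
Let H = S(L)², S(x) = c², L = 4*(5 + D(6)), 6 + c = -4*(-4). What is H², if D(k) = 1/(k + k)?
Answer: 100000000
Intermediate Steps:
D(k) = 1/(2*k)
c = 10 (c = -6 - 4*(-4) = -6 + 16 = 10)
L = 61/3 (L = 4*(5 + (½)/6) = 4*(5 + (½)*(⅙)) = 4*(5 + 1/12) = 4*(61/12) = 61/3 ≈ 20.333)
S(x) = 100 (S(x) = 10² = 100)
H = 10000 (H = 100² = 10000)
H² = 10000² = 100000000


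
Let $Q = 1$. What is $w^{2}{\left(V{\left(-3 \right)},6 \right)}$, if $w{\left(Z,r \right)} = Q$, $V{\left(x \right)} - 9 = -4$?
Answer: $1$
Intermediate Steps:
$V{\left(x \right)} = 5$ ($V{\left(x \right)} = 9 - 4 = 5$)
$w{\left(Z,r \right)} = 1$
$w^{2}{\left(V{\left(-3 \right)},6 \right)} = 1^{2} = 1$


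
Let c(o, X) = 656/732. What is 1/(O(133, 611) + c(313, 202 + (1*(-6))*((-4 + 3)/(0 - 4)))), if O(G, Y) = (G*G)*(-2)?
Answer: -183/6474010 ≈ -2.8267e-5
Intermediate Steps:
c(o, X) = 164/183 (c(o, X) = 656*(1/732) = 164/183)
O(G, Y) = -2*G² (O(G, Y) = G²*(-2) = -2*G²)
1/(O(133, 611) + c(313, 202 + (1*(-6))*((-4 + 3)/(0 - 4)))) = 1/(-2*133² + 164/183) = 1/(-2*17689 + 164/183) = 1/(-35378 + 164/183) = 1/(-6474010/183) = -183/6474010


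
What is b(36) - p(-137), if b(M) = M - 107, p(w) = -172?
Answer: 101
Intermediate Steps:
b(M) = -107 + M
b(36) - p(-137) = (-107 + 36) - 1*(-172) = -71 + 172 = 101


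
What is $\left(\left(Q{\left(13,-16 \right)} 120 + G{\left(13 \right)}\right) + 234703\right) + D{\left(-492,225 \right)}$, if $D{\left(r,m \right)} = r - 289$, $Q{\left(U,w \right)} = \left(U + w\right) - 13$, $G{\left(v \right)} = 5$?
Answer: $232007$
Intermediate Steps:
$Q{\left(U,w \right)} = -13 + U + w$
$D{\left(r,m \right)} = -289 + r$
$\left(\left(Q{\left(13,-16 \right)} 120 + G{\left(13 \right)}\right) + 234703\right) + D{\left(-492,225 \right)} = \left(\left(\left(-13 + 13 - 16\right) 120 + 5\right) + 234703\right) - 781 = \left(\left(\left(-16\right) 120 + 5\right) + 234703\right) - 781 = \left(\left(-1920 + 5\right) + 234703\right) - 781 = \left(-1915 + 234703\right) - 781 = 232788 - 781 = 232007$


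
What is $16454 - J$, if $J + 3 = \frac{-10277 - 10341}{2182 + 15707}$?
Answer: $\frac{294419891}{17889} \approx 16458.0$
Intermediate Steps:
$J = - \frac{74285}{17889}$ ($J = -3 + \frac{-10277 - 10341}{2182 + 15707} = -3 - \frac{20618}{17889} = - \frac{74285}{17889} \approx -4.1525$)
$16454 - J = 16454 - - \frac{74285}{17889} = 16454 + \frac{74285}{17889} = \frac{294419891}{17889}$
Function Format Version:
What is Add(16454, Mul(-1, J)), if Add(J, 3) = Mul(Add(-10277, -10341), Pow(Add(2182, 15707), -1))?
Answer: Rational(294419891, 17889) ≈ 16458.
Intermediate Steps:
J = Rational(-74285, 17889) (J = Add(-3, Mul(Add(-10277, -10341), Pow(Add(2182, 15707), -1))) = Add(-3, Mul(-20618, Pow(17889, -1))) = Add(-3, Mul(-20618, Rational(1, 17889))) = Add(-3, Rational(-20618, 17889)) = Rational(-74285, 17889) ≈ -4.1525)
Add(16454, Mul(-1, J)) = Add(16454, Mul(-1, Rational(-74285, 17889))) = Add(16454, Rational(74285, 17889)) = Rational(294419891, 17889)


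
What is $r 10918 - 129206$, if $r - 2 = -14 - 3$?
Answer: $-292976$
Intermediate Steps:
$r = -15$ ($r = 2 - 17 = -15$)
$r 10918 - 129206 = \left(-15\right) 10918 - 129206 = -163770 - 129206 = -292976$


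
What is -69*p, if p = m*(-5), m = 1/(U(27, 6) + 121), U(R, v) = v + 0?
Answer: 345/127 ≈ 2.7165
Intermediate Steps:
U(R, v) = v
m = 1/127 (m = 1/(6 + 121) = 1/127 ≈ 0.0078740)
p = -5/127 (p = (1/127)*(-5) = -5/127 ≈ -0.039370)
-69*p = -69*(-5/127) = 345/127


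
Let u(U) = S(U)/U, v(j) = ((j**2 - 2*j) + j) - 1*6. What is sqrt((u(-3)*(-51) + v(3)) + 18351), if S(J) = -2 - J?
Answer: 8*sqrt(287) ≈ 135.53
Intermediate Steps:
v(j) = -6 + j**2 - j (v(j) = (j**2 - j) - 6 = -6 + j**2 - j)
u(U) = (-2 - U)/U
sqrt((u(-3)*(-51) + v(3)) + 18351) = sqrt((((-2 - 1*(-3))/(-3))*(-51) + (-6 + 3**2 - 1*3)) + 18351) = sqrt((-(-2 + 3)/3*(-51) + (-6 + 9 - 3)) + 18351) = sqrt((-1/3*1*(-51) + 0) + 18351) = sqrt((-1/3*(-51) + 0) + 18351) = sqrt((17 + 0) + 18351) = sqrt(17 + 18351) = sqrt(18368) = 8*sqrt(287)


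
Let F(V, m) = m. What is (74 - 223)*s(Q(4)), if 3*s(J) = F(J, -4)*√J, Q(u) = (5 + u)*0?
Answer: 0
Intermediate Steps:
Q(u) = 0
s(J) = -4*√J/3 (s(J) = (-4*√J)/3 = -4*√J/3)
(74 - 223)*s(Q(4)) = (74 - 223)*(-4*√0/3) = -(-596)*0/3 = -149*0 = 0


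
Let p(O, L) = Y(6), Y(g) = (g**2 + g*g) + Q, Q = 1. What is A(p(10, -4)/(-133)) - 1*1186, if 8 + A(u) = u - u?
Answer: -1194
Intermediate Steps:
Y(g) = 1 + 2*g**2 (Y(g) = (g**2 + g*g) + 1 = (g**2 + g**2) + 1 = 2*g**2 + 1 = 1 + 2*g**2)
p(O, L) = 73 (p(O, L) = 1 + 2*6**2 = 1 + 2*36 = 1 + 72 = 73)
A(u) = -8 (A(u) = -8 + (u - u) = -8 + 0 = -8)
A(p(10, -4)/(-133)) - 1*1186 = -8 - 1*1186 = -8 - 1186 = -1194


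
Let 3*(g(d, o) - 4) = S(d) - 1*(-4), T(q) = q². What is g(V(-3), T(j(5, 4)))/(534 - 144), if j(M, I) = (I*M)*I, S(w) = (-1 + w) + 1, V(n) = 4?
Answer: 2/117 ≈ 0.017094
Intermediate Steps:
S(w) = w
j(M, I) = M*I²
g(d, o) = 16/3 + d/3 (g(d, o) = 4 + (d - 1*(-4))/3 = 4 + (d + 4)/3 = 4 + (4 + d)/3 = 4 + (4/3 + d/3) = 16/3 + d/3)
g(V(-3), T(j(5, 4)))/(534 - 144) = (16/3 + (⅓)*4)/(534 - 144) = (16/3 + 4/3)/390 = (20/3)*(1/390) = 2/117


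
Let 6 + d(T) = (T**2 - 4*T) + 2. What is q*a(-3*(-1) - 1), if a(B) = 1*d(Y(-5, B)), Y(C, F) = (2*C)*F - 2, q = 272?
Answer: 154496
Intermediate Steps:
Y(C, F) = -2 + 2*C*F (Y(C, F) = 2*C*F - 2 = -2 + 2*C*F)
d(T) = -4 + T**2 - 4*T (d(T) = -6 + ((T**2 - 4*T) + 2) = -6 + (2 + T**2 - 4*T) = -4 + T**2 - 4*T)
a(B) = 4 + (-2 - 10*B)**2 + 40*B (a(B) = 1*(-4 + (-2 + 2*(-5)*B)**2 - 4*(-2 + 2*(-5)*B)) = 1*(-4 + (-2 - 10*B)**2 - 4*(-2 - 10*B)) = 1*(-4 + (-2 - 10*B)**2 + (8 + 40*B)) = 1*(4 + (-2 - 10*B)**2 + 40*B) = 4 + (-2 - 10*B)**2 + 40*B)
q*a(-3*(-1) - 1) = 272*(8 + 80*(-3*(-1) - 1) + 100*(-3*(-1) - 1)**2) = 272*(8 + 80*(3 - 1) + 100*(3 - 1)**2) = 272*(8 + 80*2 + 100*2**2) = 272*(8 + 160 + 100*4) = 272*(8 + 160 + 400) = 272*568 = 154496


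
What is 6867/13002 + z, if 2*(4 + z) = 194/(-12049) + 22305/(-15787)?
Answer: -1725614062751/412201459021 ≈ -4.1863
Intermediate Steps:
z = -1793556127/380435126 (z = -4 + (194/(-12049) + 22305/(-15787))/2 = -4 + (194*(-1/12049) + 22305*(-1/15787))/2 = -4 + (-194/12049 - 22305/15787)/2 = -4 + (½)*(-271815623/190217563) = -4 - 271815623/380435126 = -1793556127/380435126 ≈ -4.7145)
6867/13002 + z = 6867/13002 - 1793556127/380435126 = 6867*(1/13002) - 1793556127/380435126 = 2289/4334 - 1793556127/380435126 = -1725614062751/412201459021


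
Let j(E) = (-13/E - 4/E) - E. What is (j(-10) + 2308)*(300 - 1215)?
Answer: -4245051/2 ≈ -2.1225e+6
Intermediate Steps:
j(E) = -E - 17/E (j(E) = -17/E - E = -E - 17/E)
(j(-10) + 2308)*(300 - 1215) = ((-1*(-10) - 17/(-10)) + 2308)*(300 - 1215) = ((10 - 17*(-1/10)) + 2308)*(-915) = ((10 + 17/10) + 2308)*(-915) = (117/10 + 2308)*(-915) = (23197/10)*(-915) = -4245051/2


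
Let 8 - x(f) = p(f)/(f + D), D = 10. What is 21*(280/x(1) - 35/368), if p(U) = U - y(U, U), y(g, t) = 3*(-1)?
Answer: 282625/368 ≈ 768.00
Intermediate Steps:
y(g, t) = -3
p(U) = 3 + U (p(U) = U - 1*(-3) = U + 3 = 3 + U)
x(f) = 8 - (3 + f)/(10 + f) (x(f) = 8 - (3 + f)/(f + 10) = 8 - (3 + f)/(10 + f))
21*(280/x(1) - 35/368) = 21*(280/((7*(11 + 1)/(10 + 1))) - 35/368) = 21*(280/((7*12/11)) - 35*1/368) = 21*(280/((7*(1/11)*12)) - 35/368) = 21*(280/(84/11) - 35/368) = 21*(280*(11/84) - 35/368) = 21*(110/3 - 35/368) = 21*(40375/1104) = 282625/368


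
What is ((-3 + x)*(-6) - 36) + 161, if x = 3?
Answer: 125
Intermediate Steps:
((-3 + x)*(-6) - 36) + 161 = ((-3 + 3)*(-6) - 36) + 161 = (0*(-6) - 36) + 161 = (0 - 36) + 161 = -36 + 161 = 125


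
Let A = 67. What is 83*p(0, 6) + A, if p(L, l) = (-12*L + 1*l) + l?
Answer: 1063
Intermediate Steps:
p(L, l) = -12*L + 2*l (p(L, l) = (-12*L + l) + l = (l - 12*L) + l = -12*L + 2*l)
83*p(0, 6) + A = 83*(-12*0 + 2*6) + 67 = 83*(0 + 12) + 67 = 83*12 + 67 = 996 + 67 = 1063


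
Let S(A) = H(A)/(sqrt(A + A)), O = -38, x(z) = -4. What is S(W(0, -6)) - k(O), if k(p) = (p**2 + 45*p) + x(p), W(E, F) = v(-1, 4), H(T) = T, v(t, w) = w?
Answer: 270 + sqrt(2) ≈ 271.41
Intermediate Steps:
W(E, F) = 4
S(A) = sqrt(2)*sqrt(A)/2 (S(A) = A/(sqrt(A + A)) = A/(sqrt(2*A)) = A/((sqrt(2)*sqrt(A))) = A*(sqrt(2)/(2*sqrt(A))) = sqrt(2)*sqrt(A)/2)
k(p) = -4 + p**2 + 45*p (k(p) = (p**2 + 45*p) - 4 = -4 + p**2 + 45*p)
S(W(0, -6)) - k(O) = sqrt(2)*sqrt(4)/2 - (-4 + (-38)**2 + 45*(-38)) = (1/2)*sqrt(2)*2 - (-4 + 1444 - 1710) = sqrt(2) - 1*(-270) = sqrt(2) + 270 = 270 + sqrt(2)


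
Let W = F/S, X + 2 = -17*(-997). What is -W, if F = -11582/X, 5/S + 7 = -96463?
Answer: -223463108/16947 ≈ -13186.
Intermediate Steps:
S = -1/19294 (S = 5/(-7 - 96463) = 5/(-96470) = 5*(-1/96470) = -1/19294 ≈ -5.1830e-5)
X = 16947 (X = -2 - 17*(-997) = -2 + 16949 = 16947)
F = -11582/16947 ≈ -0.68342
W = 223463108/16947 (W = -11582/(16947*(-1/19294)) = -11582/16947*(-19294) = 223463108/16947 ≈ 13186.)
-W = -1*223463108/16947 = -223463108/16947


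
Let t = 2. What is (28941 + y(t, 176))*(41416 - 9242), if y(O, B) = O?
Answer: 931212082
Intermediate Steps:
(28941 + y(t, 176))*(41416 - 9242) = (28941 + 2)*(41416 - 9242) = 28943*32174 = 931212082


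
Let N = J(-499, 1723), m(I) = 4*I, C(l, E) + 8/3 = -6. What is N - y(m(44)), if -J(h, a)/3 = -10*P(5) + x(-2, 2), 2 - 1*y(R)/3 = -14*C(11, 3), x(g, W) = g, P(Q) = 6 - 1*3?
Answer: 454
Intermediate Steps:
C(l, E) = -26/3 (C(l, E) = -8/3 - 6 = -26/3)
P(Q) = 3 (P(Q) = 6 - 3 = 3)
y(R) = -358 (y(R) = 6 - (-42)*(-26)/3 = 6 - 3*364/3 = 6 - 364 = -358)
J(h, a) = 96 (J(h, a) = -3*(-10*3 - 2) = -3*(-30 - 2) = -3*(-32) = 96)
N = 96
N - y(m(44)) = 96 - 1*(-358) = 96 + 358 = 454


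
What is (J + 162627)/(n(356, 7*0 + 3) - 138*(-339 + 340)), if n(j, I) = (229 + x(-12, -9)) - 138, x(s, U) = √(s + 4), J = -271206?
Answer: 1701071/739 + 72386*I*√2/739 ≈ 2301.9 + 138.52*I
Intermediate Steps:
x(s, U) = √(4 + s)
n(j, I) = 91 + 2*I*√2 (n(j, I) = (229 + √(4 - 12)) - 138 = (229 + √(-8)) - 138 = (229 + 2*I*√2) - 138 = 91 + 2*I*√2)
(J + 162627)/(n(356, 7*0 + 3) - 138*(-339 + 340)) = (-271206 + 162627)/((91 + 2*I*√2) - 138*(-339 + 340)) = -108579/((91 + 2*I*√2) - 138*1) = -108579/((91 + 2*I*√2) - 138) = -108579/(-47 + 2*I*√2)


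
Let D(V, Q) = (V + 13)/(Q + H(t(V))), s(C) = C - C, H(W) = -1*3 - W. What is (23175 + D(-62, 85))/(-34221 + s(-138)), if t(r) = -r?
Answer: -463451/684420 ≈ -0.67714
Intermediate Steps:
H(W) = -3 - W
s(C) = 0
D(V, Q) = (13 + V)/(-3 + Q + V) (D(V, Q) = (V + 13)/(Q + (-3 - (-1)*V)) = (13 + V)/(Q + (-3 + V)) = (13 + V)/(-3 + Q + V))
(23175 + D(-62, 85))/(-34221 + s(-138)) = (23175 + (13 - 62)/(-3 + 85 - 62))/(-34221 + 0) = (23175 - 49/20)/(-34221) = (23175 + (1/20)*(-49))*(-1/34221) = (23175 - 49/20)*(-1/34221) = (463451/20)*(-1/34221) = -463451/684420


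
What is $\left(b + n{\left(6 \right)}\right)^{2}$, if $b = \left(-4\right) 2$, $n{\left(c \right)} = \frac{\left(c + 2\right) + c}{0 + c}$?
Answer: $\frac{289}{9} \approx 32.111$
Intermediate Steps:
$n{\left(c \right)} = \frac{2 + 2 c}{c}$ ($n{\left(c \right)} = \frac{\left(2 + c\right) + c}{c} = \frac{2 + 2 c}{c}$)
$b = -8$
$\left(b + n{\left(6 \right)}\right)^{2} = \left(-8 + \left(2 + \frac{2}{6}\right)\right)^{2} = \left(-8 + \left(2 + 2 \cdot \frac{1}{6}\right)\right)^{2} = \left(-8 + \left(2 + \frac{1}{3}\right)\right)^{2} = \left(-8 + \frac{7}{3}\right)^{2} = \left(- \frac{17}{3}\right)^{2} = \frac{289}{9}$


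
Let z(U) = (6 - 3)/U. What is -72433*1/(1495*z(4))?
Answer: -289732/4485 ≈ -64.600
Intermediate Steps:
z(U) = 3/U
-72433*1/(1495*z(4)) = -72433/(1495*(3/4)) = -72433/(1495*(3*(¼))) = -72433/(1495*(¾)) = -72433/4485/4 = -72433*4/4485 = -289732/4485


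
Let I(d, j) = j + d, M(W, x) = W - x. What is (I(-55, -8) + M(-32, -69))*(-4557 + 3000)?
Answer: 40482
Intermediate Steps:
I(d, j) = d + j
(I(-55, -8) + M(-32, -69))*(-4557 + 3000) = ((-55 - 8) + (-32 - 1*(-69)))*(-4557 + 3000) = (-63 + (-32 + 69))*(-1557) = (-63 + 37)*(-1557) = -26*(-1557) = 40482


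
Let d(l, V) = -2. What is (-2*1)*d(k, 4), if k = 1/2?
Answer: 4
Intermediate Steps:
k = ½ (k = 1*(½) = ½ ≈ 0.50000)
(-2*1)*d(k, 4) = -2*1*(-2) = -2*(-2) = 4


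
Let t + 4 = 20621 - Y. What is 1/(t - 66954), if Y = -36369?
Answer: -1/9968 ≈ -0.00010032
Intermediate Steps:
t = 56986 (t = -4 + (20621 - 1*(-36369)) = -4 + (20621 + 36369) = -4 + 56990 = 56986)
1/(t - 66954) = 1/(56986 - 66954) = 1/(-9968) = -1/9968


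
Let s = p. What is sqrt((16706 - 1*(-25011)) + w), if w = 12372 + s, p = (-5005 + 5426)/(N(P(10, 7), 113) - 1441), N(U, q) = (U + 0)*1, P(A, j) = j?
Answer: sqrt(111225635970)/1434 ≈ 232.57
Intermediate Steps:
N(U, q) = U (N(U, q) = U*1 = U)
p = -421/1434 (p = (-5005 + 5426)/(7 - 1441) = 421/(-1434) = 421*(-1/1434) = -421/1434 ≈ -0.29358)
s = -421/1434 ≈ -0.29358
w = 17741027/1434 (w = 12372 - 421/1434 = 17741027/1434 ≈ 12372.)
sqrt((16706 - 1*(-25011)) + w) = sqrt((16706 - 1*(-25011)) + 17741027/1434) = sqrt((16706 + 25011) + 17741027/1434) = sqrt(41717 + 17741027/1434) = sqrt(77563205/1434) = sqrt(111225635970)/1434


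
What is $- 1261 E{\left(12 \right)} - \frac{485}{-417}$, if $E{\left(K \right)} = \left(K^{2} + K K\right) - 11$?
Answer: $- \frac{145656364}{417} \approx -3.493 \cdot 10^{5}$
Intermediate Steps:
$E{\left(K \right)} = -11 + 2 K^{2}$ ($E{\left(K \right)} = \left(K^{2} + K^{2}\right) - 11 = 2 K^{2} - 11 = -11 + 2 K^{2}$)
$- 1261 E{\left(12 \right)} - \frac{485}{-417} = - 1261 \left(-11 + 2 \cdot 12^{2}\right) - \frac{485}{-417} = - 1261 \left(-11 + 2 \cdot 144\right) - - \frac{485}{417} = - 1261 \left(-11 + 288\right) + \frac{485}{417} = \left(-1261\right) 277 + \frac{485}{417} = -349297 + \frac{485}{417} = - \frac{145656364}{417}$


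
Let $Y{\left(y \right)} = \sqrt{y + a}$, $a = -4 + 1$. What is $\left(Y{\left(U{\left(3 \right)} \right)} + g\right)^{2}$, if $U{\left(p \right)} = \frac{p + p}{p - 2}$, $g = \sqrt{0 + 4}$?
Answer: $\left(2 + \sqrt{3}\right)^{2} \approx 13.928$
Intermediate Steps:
$g = 2$ ($g = \sqrt{4} = 2$)
$U{\left(p \right)} = \frac{2 p}{-2 + p}$
$a = -3$
$Y{\left(y \right)} = \sqrt{-3 + y}$ ($Y{\left(y \right)} = \sqrt{y - 3} = \sqrt{-3 + y}$)
$\left(Y{\left(U{\left(3 \right)} \right)} + g\right)^{2} = \left(\sqrt{-3 + 2 \cdot 3 \frac{1}{-2 + 3}} + 2\right)^{2} = \left(\sqrt{-3 + 2 \cdot 3 \cdot 1^{-1}} + 2\right)^{2} = \left(\sqrt{-3 + 2 \cdot 3 \cdot 1} + 2\right)^{2} = \left(\sqrt{-3 + 6} + 2\right)^{2} = \left(\sqrt{3} + 2\right)^{2} = \left(2 + \sqrt{3}\right)^{2}$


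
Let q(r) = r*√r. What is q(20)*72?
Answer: 2880*√5 ≈ 6439.9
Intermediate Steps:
q(r) = r^(3/2)
q(20)*72 = 20^(3/2)*72 = (40*√5)*72 = 2880*√5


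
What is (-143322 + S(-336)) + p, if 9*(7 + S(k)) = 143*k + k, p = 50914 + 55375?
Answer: -42416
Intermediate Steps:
p = 106289
S(k) = -7 + 16*k (S(k) = -7 + (143*k + k)/9 = -7 + (144*k)/9 = -7 + 16*k)
(-143322 + S(-336)) + p = (-143322 + (-7 + 16*(-336))) + 106289 = (-143322 + (-7 - 5376)) + 106289 = (-143322 - 5383) + 106289 = -148705 + 106289 = -42416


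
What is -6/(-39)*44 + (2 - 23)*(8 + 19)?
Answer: -7283/13 ≈ -560.23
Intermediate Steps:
-6/(-39)*44 + (2 - 23)*(8 + 19) = -6*(-1/39)*44 - 21*27 = (2/13)*44 - 567 = 88/13 - 567 = -7283/13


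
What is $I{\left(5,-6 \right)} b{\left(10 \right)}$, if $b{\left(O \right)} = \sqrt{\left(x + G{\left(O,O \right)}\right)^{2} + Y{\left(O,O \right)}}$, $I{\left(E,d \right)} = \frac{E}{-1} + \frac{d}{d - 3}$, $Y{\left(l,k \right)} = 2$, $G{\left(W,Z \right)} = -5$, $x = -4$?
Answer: $- \frac{13 \sqrt{83}}{3} \approx -39.479$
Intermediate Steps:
$I{\left(E,d \right)} = - E + \frac{d}{-3 + d}$ ($I{\left(E,d \right)} = E \left(-1\right) + \frac{d}{-3 + d} = - E + \frac{d}{-3 + d}$)
$b{\left(O \right)} = \sqrt{83}$ ($b{\left(O \right)} = \sqrt{\left(-4 - 5\right)^{2} + 2} = \sqrt{\left(-9\right)^{2} + 2} = \sqrt{81 + 2} = \sqrt{83}$)
$I{\left(5,-6 \right)} b{\left(10 \right)} = \frac{-6 + 3 \cdot 5 - 5 \left(-6\right)}{-3 - 6} \sqrt{83} = \frac{-6 + 15 + 30}{-9} \sqrt{83} = \left(- \frac{1}{9}\right) 39 \sqrt{83} = - \frac{13 \sqrt{83}}{3}$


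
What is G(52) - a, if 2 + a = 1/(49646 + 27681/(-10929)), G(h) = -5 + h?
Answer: 8861702756/180851151 ≈ 49.000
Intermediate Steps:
a = -361698659/180851151 (a = -2 + 1/(49646 + 27681/(-10929)) = -2 + 1/(49646 + 27681*(-1/10929)) = -2 + 1/(49646 - 9227/3643) = -2 + 1/(180851151/3643) = -2 + 3643/180851151 = -361698659/180851151 ≈ -2.0000)
G(52) - a = (-5 + 52) - 1*(-361698659/180851151) = 47 + 361698659/180851151 = 8861702756/180851151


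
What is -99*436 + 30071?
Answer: -13093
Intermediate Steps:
-99*436 + 30071 = -43164 + 30071 = -13093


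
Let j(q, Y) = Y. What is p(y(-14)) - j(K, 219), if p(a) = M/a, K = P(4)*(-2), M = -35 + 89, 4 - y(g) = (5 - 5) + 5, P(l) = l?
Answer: -273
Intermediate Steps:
y(g) = -1 (y(g) = 4 - ((5 - 5) + 5) = 4 - (0 + 5) = 4 - 1*5 = 4 - 5 = -1)
M = 54
K = -8 (K = 4*(-2) = -8)
p(a) = 54/a
p(y(-14)) - j(K, 219) = 54/(-1) - 1*219 = 54*(-1) - 219 = -54 - 219 = -273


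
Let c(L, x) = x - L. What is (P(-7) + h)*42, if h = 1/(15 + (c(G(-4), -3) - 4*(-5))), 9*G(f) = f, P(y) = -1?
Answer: -5943/146 ≈ -40.706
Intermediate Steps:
G(f) = f/9
h = 9/292 (h = 1/(15 + ((-3 - (-4)/9) - 4*(-5))) = 1/(15 + ((-3 - 1*(-4/9)) + 20)) = 1/(15 + ((-3 + 4/9) + 20)) = 1/(15 + (-23/9 + 20)) = 1/(15 + 157/9) = 1/(292/9) = 9/292 ≈ 0.030822)
(P(-7) + h)*42 = (-1 + 9/292)*42 = -283/292*42 = -5943/146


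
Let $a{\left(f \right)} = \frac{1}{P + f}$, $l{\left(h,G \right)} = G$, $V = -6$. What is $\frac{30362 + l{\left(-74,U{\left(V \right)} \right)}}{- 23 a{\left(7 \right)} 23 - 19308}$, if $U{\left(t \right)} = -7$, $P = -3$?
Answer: $- \frac{121420}{77761} \approx -1.5615$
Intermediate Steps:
$a{\left(f \right)} = \frac{1}{-3 + f}$
$\frac{30362 + l{\left(-74,U{\left(V \right)} \right)}}{- 23 a{\left(7 \right)} 23 - 19308} = \frac{30362 - 7}{- \frac{23}{-3 + 7} \cdot 23 - 19308} = \frac{30355}{- \frac{23}{4} \cdot 23 - 19308} = \frac{30355}{\left(-23\right) \frac{1}{4} \cdot 23 - 19308} = \frac{30355}{\left(- \frac{23}{4}\right) 23 - 19308} = \frac{30355}{- \frac{529}{4} - 19308} = \frac{30355}{- \frac{77761}{4}} = 30355 \left(- \frac{4}{77761}\right) = - \frac{121420}{77761}$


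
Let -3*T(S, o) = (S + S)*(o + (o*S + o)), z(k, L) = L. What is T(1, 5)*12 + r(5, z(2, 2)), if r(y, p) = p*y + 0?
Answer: -110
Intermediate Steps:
r(y, p) = p*y
T(S, o) = -2*S*(2*o + S*o)/3 (T(S, o) = -(S + S)*(o + (o*S + o))/3 = -2*S*(o + (S*o + o))/3 = -2*S*(o + (o + S*o))/3 = -2*S*(2*o + S*o)/3)
T(1, 5)*12 + r(5, z(2, 2)) = -⅔*1*5*(2 + 1)*12 + 2*5 = -⅔*1*5*3*12 + 10 = -10*12 + 10 = -120 + 10 = -110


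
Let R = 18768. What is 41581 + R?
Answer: 60349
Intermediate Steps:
41581 + R = 41581 + 18768 = 60349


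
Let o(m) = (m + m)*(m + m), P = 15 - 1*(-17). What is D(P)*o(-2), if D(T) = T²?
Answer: 16384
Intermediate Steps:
P = 32 (P = 15 + 17 = 32)
o(m) = 4*m² (o(m) = (2*m)*(2*m) = 4*m²)
D(P)*o(-2) = 32²*(4*(-2)²) = 1024*(4*4) = 1024*16 = 16384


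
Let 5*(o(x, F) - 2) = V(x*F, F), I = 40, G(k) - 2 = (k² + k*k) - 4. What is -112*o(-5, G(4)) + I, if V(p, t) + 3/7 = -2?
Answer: -648/5 ≈ -129.60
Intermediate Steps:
G(k) = -2 + 2*k² (G(k) = 2 + ((k² + k*k) - 4) = 2 + ((k² + k²) - 4) = 2 + (2*k² - 4) = 2 + (-4 + 2*k²) = -2 + 2*k²)
V(p, t) = -17/7 (V(p, t) = -3/7 - 2 = -17/7)
o(x, F) = 53/35 (o(x, F) = 2 + (⅕)*(-17/7) = 2 - 17/35 = 53/35)
-112*o(-5, G(4)) + I = -112*53/35 + 40 = -848/5 + 40 = -648/5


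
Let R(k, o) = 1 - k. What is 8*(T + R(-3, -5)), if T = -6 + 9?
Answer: 56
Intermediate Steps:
T = 3
8*(T + R(-3, -5)) = 8*(3 + (1 - 1*(-3))) = 8*(3 + (1 + 3)) = 8*(3 + 4) = 8*7 = 56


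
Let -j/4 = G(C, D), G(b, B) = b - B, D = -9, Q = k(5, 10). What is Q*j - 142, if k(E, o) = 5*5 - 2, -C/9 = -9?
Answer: -8422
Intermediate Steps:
C = 81 (C = -9*(-9) = 81)
k(E, o) = 23 (k(E, o) = 25 - 2 = 23)
Q = 23
j = -360 (j = -4*(81 - 1*(-9)) = -4*(81 + 9) = -4*90 = -360)
Q*j - 142 = 23*(-360) - 142 = -8280 - 142 = -8422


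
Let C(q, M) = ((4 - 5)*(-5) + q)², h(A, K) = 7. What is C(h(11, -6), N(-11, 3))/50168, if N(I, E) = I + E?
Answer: 18/6271 ≈ 0.0028704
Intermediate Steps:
N(I, E) = E + I
C(q, M) = (5 + q)² (C(q, M) = (-1*(-5) + q)² = (5 + q)²)
C(h(11, -6), N(-11, 3))/50168 = (5 + 7)²/50168 = 12²*(1/50168) = 144*(1/50168) = 18/6271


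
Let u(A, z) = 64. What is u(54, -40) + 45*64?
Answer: 2944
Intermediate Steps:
u(54, -40) + 45*64 = 64 + 45*64 = 64 + 2880 = 2944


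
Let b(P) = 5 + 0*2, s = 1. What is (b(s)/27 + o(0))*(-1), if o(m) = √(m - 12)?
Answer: -5/27 - 2*I*√3 ≈ -0.18519 - 3.4641*I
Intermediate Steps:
b(P) = 5 (b(P) = 5 + 0 = 5)
o(m) = √(-12 + m)
(b(s)/27 + o(0))*(-1) = (5/27 + √(-12 + 0))*(-1) = (5*(1/27) + √(-12))*(-1) = (5/27 + 2*I*√3)*(-1) = -5/27 - 2*I*√3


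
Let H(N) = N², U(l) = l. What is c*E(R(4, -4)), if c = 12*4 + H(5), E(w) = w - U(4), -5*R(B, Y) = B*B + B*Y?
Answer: -292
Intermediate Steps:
R(B, Y) = -B²/5 - B*Y/5 (R(B, Y) = -(B*B + B*Y)/5 = -(B² + B*Y)/5 = -B²/5 - B*Y/5)
E(w) = -4 + w (E(w) = w - 1*4 = w - 4 = -4 + w)
c = 73 (c = 12*4 + 5² = 48 + 25 = 73)
c*E(R(4, -4)) = 73*(-4 - ⅕*4*(4 - 4)) = 73*(-4 - ⅕*4*0) = 73*(-4 + 0) = 73*(-4) = -292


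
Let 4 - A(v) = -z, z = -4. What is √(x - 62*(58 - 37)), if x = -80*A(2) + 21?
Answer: I*√1281 ≈ 35.791*I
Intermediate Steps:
A(v) = 0 (A(v) = 4 - (-1)*(-4) = 4 - 1*4 = 4 - 4 = 0)
x = 21 (x = -80*0 + 21 = 0 + 21 = 21)
√(x - 62*(58 - 37)) = √(21 - 62*(58 - 37)) = √(21 - 62*21) = √(21 - 1302) = √(-1281) = I*√1281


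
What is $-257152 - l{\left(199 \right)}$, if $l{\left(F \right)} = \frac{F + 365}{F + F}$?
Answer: $- \frac{51173530}{199} \approx -2.5715 \cdot 10^{5}$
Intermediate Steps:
$l{\left(F \right)} = \frac{365 + F}{2 F}$
$-257152 - l{\left(199 \right)} = -257152 - \frac{365 + 199}{2 \cdot 199} = -257152 - \frac{1}{2} \cdot \frac{1}{199} \cdot 564 = -257152 - \frac{282}{199} = - \frac{51173530}{199}$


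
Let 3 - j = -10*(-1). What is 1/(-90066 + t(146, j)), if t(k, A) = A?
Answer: -1/90073 ≈ -1.1102e-5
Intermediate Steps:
j = -7 (j = 3 - (-10)*(-1) = 3 - 1*10 = 3 - 10 = -7)
1/(-90066 + t(146, j)) = 1/(-90066 - 7) = 1/(-90073) = -1/90073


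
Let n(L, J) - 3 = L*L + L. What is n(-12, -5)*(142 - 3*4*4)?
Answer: 12690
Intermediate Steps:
n(L, J) = 3 + L + L² (n(L, J) = 3 + (L*L + L) = 3 + (L² + L) = 3 + (L + L²) = 3 + L + L²)
n(-12, -5)*(142 - 3*4*4) = (3 - 12 + (-12)²)*(142 - 3*4*4) = (3 - 12 + 144)*(142 - 12*4) = 135*(142 - 48) = 135*94 = 12690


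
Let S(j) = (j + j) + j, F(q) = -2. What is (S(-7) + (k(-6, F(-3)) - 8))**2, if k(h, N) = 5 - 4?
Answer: 784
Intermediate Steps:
k(h, N) = 1
S(j) = 3*j (S(j) = 2*j + j = 3*j)
(S(-7) + (k(-6, F(-3)) - 8))**2 = (3*(-7) + (1 - 8))**2 = (-21 - 7)**2 = (-28)**2 = 784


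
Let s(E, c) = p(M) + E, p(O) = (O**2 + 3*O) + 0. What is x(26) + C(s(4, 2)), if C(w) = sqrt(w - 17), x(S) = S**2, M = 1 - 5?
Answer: 676 + 3*I ≈ 676.0 + 3.0*I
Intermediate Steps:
M = -4
p(O) = O**2 + 3*O
s(E, c) = 4 + E (s(E, c) = -4*(3 - 4) + E = -4*(-1) + E = 4 + E)
C(w) = sqrt(-17 + w)
x(26) + C(s(4, 2)) = 26**2 + sqrt(-17 + (4 + 4)) = 676 + sqrt(-17 + 8) = 676 + sqrt(-9) = 676 + 3*I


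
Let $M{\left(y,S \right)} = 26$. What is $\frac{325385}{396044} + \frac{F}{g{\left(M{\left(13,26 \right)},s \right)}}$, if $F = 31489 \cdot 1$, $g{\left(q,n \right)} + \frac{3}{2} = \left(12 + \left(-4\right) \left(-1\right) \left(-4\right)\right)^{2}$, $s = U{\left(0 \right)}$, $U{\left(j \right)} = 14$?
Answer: $\frac{24951495197}{11485276} \approx 2172.5$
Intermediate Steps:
$s = 14$
$g{\left(q,n \right)} = \frac{29}{2}$ ($g{\left(q,n \right)} = - \frac{3}{2} + \left(12 + \left(-4\right) \left(-1\right) \left(-4\right)\right)^{2} = - \frac{3}{2} + \left(12 + 4 \left(-4\right)\right)^{2} = - \frac{3}{2} + \left(12 - 16\right)^{2} = - \frac{3}{2} + \left(-4\right)^{2} = - \frac{3}{2} + 16 = \frac{29}{2}$)
$F = 31489$
$\frac{325385}{396044} + \frac{F}{g{\left(M{\left(13,26 \right)},s \right)}} = \frac{325385}{396044} + \frac{31489}{\frac{29}{2}} = 325385 \cdot \frac{1}{396044} + 31489 \cdot \frac{2}{29} = \frac{325385}{396044} + \frac{62978}{29} = \frac{24951495197}{11485276}$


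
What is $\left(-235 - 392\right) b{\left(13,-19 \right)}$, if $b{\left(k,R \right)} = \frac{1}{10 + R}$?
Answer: $\frac{209}{3} \approx 69.667$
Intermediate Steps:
$\left(-235 - 392\right) b{\left(13,-19 \right)} = \frac{-235 - 392}{10 - 19} = - \frac{627}{-9} = \left(-627\right) \left(- \frac{1}{9}\right) = \frac{209}{3}$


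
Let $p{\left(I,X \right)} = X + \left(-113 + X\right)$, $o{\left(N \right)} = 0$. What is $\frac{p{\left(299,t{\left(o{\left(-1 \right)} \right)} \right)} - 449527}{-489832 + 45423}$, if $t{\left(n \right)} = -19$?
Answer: $\frac{449678}{444409} \approx 1.0119$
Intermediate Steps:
$p{\left(I,X \right)} = -113 + 2 X$
$\frac{p{\left(299,t{\left(o{\left(-1 \right)} \right)} \right)} - 449527}{-489832 + 45423} = \frac{\left(-113 + 2 \left(-19\right)\right) - 449527}{-489832 + 45423} = \frac{\left(-113 - 38\right) - 449527}{-444409} = \left(-151 - 449527\right) \left(- \frac{1}{444409}\right) = \left(-449678\right) \left(- \frac{1}{444409}\right) = \frac{449678}{444409}$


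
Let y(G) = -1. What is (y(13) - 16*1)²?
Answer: 289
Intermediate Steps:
(y(13) - 16*1)² = (-1 - 16*1)² = (-1 - 16)² = (-17)² = 289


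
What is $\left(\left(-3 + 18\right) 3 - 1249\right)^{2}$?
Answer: $1449616$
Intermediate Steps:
$\left(\left(-3 + 18\right) 3 - 1249\right)^{2} = \left(15 \cdot 3 - 1249\right)^{2} = \left(45 - 1249\right)^{2} = \left(-1204\right)^{2} = 1449616$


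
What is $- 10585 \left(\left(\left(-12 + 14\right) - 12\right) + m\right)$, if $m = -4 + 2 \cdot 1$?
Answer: $127020$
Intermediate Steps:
$m = -2$ ($m = -4 + 2 = -2$)
$- 10585 \left(\left(\left(-12 + 14\right) - 12\right) + m\right) = - 10585 \left(\left(\left(-12 + 14\right) - 12\right) - 2\right) = - 10585 \left(\left(2 - 12\right) - 2\right) = - 10585 \left(-10 - 2\right) = \left(-10585\right) \left(-12\right) = 127020$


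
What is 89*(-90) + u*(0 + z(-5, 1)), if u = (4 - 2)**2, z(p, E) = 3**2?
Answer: -7974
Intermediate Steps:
z(p, E) = 9
u = 4 (u = 2**2 = 4)
89*(-90) + u*(0 + z(-5, 1)) = 89*(-90) + 4*(0 + 9) = -8010 + 4*9 = -8010 + 36 = -7974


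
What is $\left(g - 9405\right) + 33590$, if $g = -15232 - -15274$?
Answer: $24227$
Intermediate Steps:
$g = 42$ ($g = -15232 + 15274 = 42$)
$\left(g - 9405\right) + 33590 = \left(42 - 9405\right) + 33590 = -9363 + 33590 = 24227$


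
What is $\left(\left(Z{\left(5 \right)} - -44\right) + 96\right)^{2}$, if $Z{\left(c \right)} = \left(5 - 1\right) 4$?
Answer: $24336$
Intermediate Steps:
$Z{\left(c \right)} = 16$ ($Z{\left(c \right)} = \left(5 - 1\right) 4 = 4 \cdot 4 = 16$)
$\left(\left(Z{\left(5 \right)} - -44\right) + 96\right)^{2} = \left(\left(16 - -44\right) + 96\right)^{2} = \left(\left(16 + 44\right) + 96\right)^{2} = \left(60 + 96\right)^{2} = 156^{2} = 24336$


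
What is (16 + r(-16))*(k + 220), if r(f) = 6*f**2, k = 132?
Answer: 546304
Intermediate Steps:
(16 + r(-16))*(k + 220) = (16 + 6*(-16)**2)*(132 + 220) = (16 + 6*256)*352 = (16 + 1536)*352 = 1552*352 = 546304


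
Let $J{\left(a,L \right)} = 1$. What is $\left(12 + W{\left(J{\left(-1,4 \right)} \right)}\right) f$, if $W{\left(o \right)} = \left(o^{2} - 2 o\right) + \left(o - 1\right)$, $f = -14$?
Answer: $-154$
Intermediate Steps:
$W{\left(o \right)} = -1 + o^{2} - o$ ($W{\left(o \right)} = \left(o^{2} - 2 o\right) + \left(-1 + o\right) = -1 + o^{2} - o$)
$\left(12 + W{\left(J{\left(-1,4 \right)} \right)}\right) f = \left(12 - \left(2 - 1\right)\right) \left(-14\right) = \left(12 - 1\right) \left(-14\right) = 11 \left(-14\right) = -154$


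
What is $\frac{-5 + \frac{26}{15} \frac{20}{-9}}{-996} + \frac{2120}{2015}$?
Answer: $\frac{11498525}{10837476} \approx 1.061$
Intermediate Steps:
$\frac{-5 + \frac{26}{15} \frac{20}{-9}}{-996} + \frac{2120}{2015} = \left(-5 + 26 \cdot \frac{1}{15} \cdot 20 \left(- \frac{1}{9}\right)\right) \left(- \frac{1}{996}\right) + 2120 \cdot \frac{1}{2015} = \left(-5 + \frac{26}{15} \left(- \frac{20}{9}\right)\right) \left(- \frac{1}{996}\right) + \frac{424}{403} = \left(-5 - \frac{104}{27}\right) \left(- \frac{1}{996}\right) + \frac{424}{403} = \left(- \frac{239}{27}\right) \left(- \frac{1}{996}\right) + \frac{424}{403} = \frac{239}{26892} + \frac{424}{403} = \frac{11498525}{10837476}$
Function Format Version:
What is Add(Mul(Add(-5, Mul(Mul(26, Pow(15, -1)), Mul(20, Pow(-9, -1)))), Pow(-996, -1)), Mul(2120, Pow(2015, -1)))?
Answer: Rational(11498525, 10837476) ≈ 1.0610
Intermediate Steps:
Add(Mul(Add(-5, Mul(Mul(26, Pow(15, -1)), Mul(20, Pow(-9, -1)))), Pow(-996, -1)), Mul(2120, Pow(2015, -1))) = Add(Mul(Add(-5, Mul(Mul(26, Rational(1, 15)), Mul(20, Rational(-1, 9)))), Rational(-1, 996)), Mul(2120, Rational(1, 2015))) = Add(Mul(Add(-5, Mul(Rational(26, 15), Rational(-20, 9))), Rational(-1, 996)), Rational(424, 403)) = Add(Mul(Add(-5, Rational(-104, 27)), Rational(-1, 996)), Rational(424, 403)) = Add(Mul(Rational(-239, 27), Rational(-1, 996)), Rational(424, 403)) = Add(Rational(239, 26892), Rational(424, 403)) = Rational(11498525, 10837476)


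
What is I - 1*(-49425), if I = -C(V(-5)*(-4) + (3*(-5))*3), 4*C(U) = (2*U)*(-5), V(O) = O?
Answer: 98725/2 ≈ 49363.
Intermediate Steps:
C(U) = -5*U/2 (C(U) = ((2*U)*(-5))/4 = (-10*U)/4 = -5*U/2)
I = -125/2 (I = -(-5)*(-5*(-4) + (3*(-5))*3)/2 = -(-5)*(20 - 15*3)/2 = -(-5)*(20 - 45)/2 = -(-5)*(-25)/2 = -1*125/2 = -125/2 ≈ -62.500)
I - 1*(-49425) = -125/2 - 1*(-49425) = -125/2 + 49425 = 98725/2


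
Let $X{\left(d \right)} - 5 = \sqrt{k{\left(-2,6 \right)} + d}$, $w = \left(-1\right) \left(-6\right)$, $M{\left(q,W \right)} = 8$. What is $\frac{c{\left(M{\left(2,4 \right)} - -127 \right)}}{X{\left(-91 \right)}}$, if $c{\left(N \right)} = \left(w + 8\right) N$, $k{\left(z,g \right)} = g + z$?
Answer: $\frac{675}{8} - \frac{135 i \sqrt{87}}{8} \approx 84.375 - 157.4 i$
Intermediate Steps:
$w = 6$
$X{\left(d \right)} = 5 + \sqrt{4 + d}$ ($X{\left(d \right)} = 5 + \sqrt{\left(6 - 2\right) + d} = 5 + \sqrt{4 + d}$)
$c{\left(N \right)} = 14 N$ ($c{\left(N \right)} = \left(6 + 8\right) N = 14 N$)
$\frac{c{\left(M{\left(2,4 \right)} - -127 \right)}}{X{\left(-91 \right)}} = \frac{14 \left(8 - -127\right)}{5 + \sqrt{4 - 91}} = \frac{14 \left(8 + 127\right)}{5 + \sqrt{-87}} = \frac{14 \cdot 135}{5 + i \sqrt{87}} = \frac{1890}{5 + i \sqrt{87}}$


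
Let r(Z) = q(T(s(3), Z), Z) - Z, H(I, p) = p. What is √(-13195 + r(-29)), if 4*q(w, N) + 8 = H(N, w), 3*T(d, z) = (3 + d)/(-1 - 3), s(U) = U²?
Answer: I*√52673/2 ≈ 114.75*I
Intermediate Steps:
T(d, z) = -¼ - d/12 (T(d, z) = ((3 + d)/(-1 - 3))/3 = ((3 + d)/(-4))/3 = ((3 + d)*(-¼))/3 = (-¾ - d/4)/3 = -¼ - d/12)
q(w, N) = -2 + w/4
r(Z) = -9/4 - Z (r(Z) = (-2 + (-¼ - 1/12*3²)/4) - Z = (-2 + (-¼ - 1/12*9)/4) - Z = (-2 + (-¼ - ¾)/4) - Z = (-2 + (¼)*(-1)) - Z = (-2 - ¼) - Z = -9/4 - Z)
√(-13195 + r(-29)) = √(-13195 + (-9/4 - 1*(-29))) = √(-13195 + (-9/4 + 29)) = √(-13195 + 107/4) = √(-52673/4) = I*√52673/2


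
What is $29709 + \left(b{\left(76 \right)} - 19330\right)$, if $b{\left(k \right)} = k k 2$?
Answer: $21931$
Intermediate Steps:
$b{\left(k \right)} = 2 k^{2}$ ($b{\left(k \right)} = k^{2} \cdot 2 = 2 k^{2}$)
$29709 + \left(b{\left(76 \right)} - 19330\right) = 29709 - \left(19330 - 2 \cdot 76^{2}\right) = 29709 + \left(2 \cdot 5776 - 19330\right) = 29709 + \left(11552 - 19330\right) = 29709 - 7778 = 21931$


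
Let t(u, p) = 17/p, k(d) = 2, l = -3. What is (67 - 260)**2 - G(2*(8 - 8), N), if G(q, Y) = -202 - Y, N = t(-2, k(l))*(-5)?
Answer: 74817/2 ≈ 37409.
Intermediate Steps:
N = -85/2 (N = (17/2)*(-5) = -85/2 ≈ -42.500)
(67 - 260)**2 - G(2*(8 - 8), N) = (67 - 260)**2 - (-202 - 1*(-85/2)) = (-193)**2 - (-202 + 85/2) = 37249 - 1*(-319/2) = 37249 + 319/2 = 74817/2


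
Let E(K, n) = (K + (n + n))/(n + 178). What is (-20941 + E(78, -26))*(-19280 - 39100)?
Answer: 23227986285/19 ≈ 1.2225e+9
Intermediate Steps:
E(K, n) = (K + 2*n)/(178 + n)
(-20941 + E(78, -26))*(-19280 - 39100) = (-20941 + (78 + 2*(-26))/(178 - 26))*(-19280 - 39100) = (-20941 + (78 - 52)/152)*(-58380) = (-20941 + (1/152)*26)*(-58380) = (-20941 + 13/76)*(-58380) = -1591503/76*(-58380) = 23227986285/19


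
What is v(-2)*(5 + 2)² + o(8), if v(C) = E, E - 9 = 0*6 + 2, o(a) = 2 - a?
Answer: 533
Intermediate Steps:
E = 11 (E = 9 + (0*6 + 2) = 9 + (0 + 2) = 9 + 2 = 11)
v(C) = 11
v(-2)*(5 + 2)² + o(8) = 11*(5 + 2)² + (2 - 1*8) = 11*7² + (2 - 8) = 11*49 - 6 = 539 - 6 = 533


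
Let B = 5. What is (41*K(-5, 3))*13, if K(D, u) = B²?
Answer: 13325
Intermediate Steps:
K(D, u) = 25 (K(D, u) = 5² = 25)
(41*K(-5, 3))*13 = (41*25)*13 = 1025*13 = 13325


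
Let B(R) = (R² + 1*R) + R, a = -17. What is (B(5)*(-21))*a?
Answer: 12495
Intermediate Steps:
B(R) = R² + 2*R (B(R) = (R² + R) + R = (R + R²) + R = R² + 2*R)
(B(5)*(-21))*a = ((5*(2 + 5))*(-21))*(-17) = ((5*7)*(-21))*(-17) = (35*(-21))*(-17) = -735*(-17) = 12495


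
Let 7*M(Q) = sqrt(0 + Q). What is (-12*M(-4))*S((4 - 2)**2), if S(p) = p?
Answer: -96*I/7 ≈ -13.714*I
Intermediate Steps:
M(Q) = sqrt(Q)/7 (M(Q) = sqrt(0 + Q)/7 = sqrt(Q)/7)
(-12*M(-4))*S((4 - 2)**2) = (-12*sqrt(-4)/7)*(4 - 2)**2 = -12*2*I/7*2**2 = -24*I/7*4 = -96*I/7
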